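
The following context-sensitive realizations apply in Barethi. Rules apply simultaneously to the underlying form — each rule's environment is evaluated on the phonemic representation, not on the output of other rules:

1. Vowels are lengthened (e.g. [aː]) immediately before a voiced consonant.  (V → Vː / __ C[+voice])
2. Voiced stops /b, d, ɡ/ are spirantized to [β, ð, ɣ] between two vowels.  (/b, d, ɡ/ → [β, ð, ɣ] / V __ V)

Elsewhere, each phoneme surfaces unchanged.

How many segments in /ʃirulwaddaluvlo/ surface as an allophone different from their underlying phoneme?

5

Segments that undergo a rule: /i/ → [iː] (rule 1); /u/ → [uː] (rule 1); /a/ → [aː] (rule 1); /a/ → [aː] (rule 1); /u/ → [uː] (rule 1).
All other segments surface unchanged.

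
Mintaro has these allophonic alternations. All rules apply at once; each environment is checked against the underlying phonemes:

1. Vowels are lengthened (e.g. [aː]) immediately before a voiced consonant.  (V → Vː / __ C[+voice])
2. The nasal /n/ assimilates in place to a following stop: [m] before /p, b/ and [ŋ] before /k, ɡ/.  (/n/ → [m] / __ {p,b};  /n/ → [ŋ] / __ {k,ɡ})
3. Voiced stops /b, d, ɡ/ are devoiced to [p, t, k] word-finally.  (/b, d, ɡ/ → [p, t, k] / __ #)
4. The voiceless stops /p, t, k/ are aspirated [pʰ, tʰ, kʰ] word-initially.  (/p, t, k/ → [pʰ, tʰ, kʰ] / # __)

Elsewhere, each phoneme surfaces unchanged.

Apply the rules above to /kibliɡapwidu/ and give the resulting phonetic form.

[kʰiːbliːɡapwiːdu]

/k/ — word-initial, word-initially — surfaces as [kʰ] (rule 4).
/i/ (between /k/ and /b/): before a voiced consonant, so rule 1 applies → [iː].
/b/ (between /i/ and /l/) is in the target of rule 3 but the environment (word-finally) is not met → [b].
/i/ — between /l/ and /ɡ/, before a voiced consonant — surfaces as [iː] (rule 1).
/ɡ/ (between /i/ and /a/): rule 3 targets it, but not word-finally → unchanged [ɡ].
/a/ (between /ɡ/ and /p/): rule 1 targets it, but not before a voiced consonant → unchanged [a].
/p/ (between /a/ and /w/) fails the environment for rule 4, so it stays [p].
Rule 1 applies to /i/ (between /w/ and /d/: before a voiced consonant) → [iː].
/d/ — between /i/ and /u/; rule 3 does not apply here → [d].
/u/ (word-final) fails the environment for rule 1, so it stays [u].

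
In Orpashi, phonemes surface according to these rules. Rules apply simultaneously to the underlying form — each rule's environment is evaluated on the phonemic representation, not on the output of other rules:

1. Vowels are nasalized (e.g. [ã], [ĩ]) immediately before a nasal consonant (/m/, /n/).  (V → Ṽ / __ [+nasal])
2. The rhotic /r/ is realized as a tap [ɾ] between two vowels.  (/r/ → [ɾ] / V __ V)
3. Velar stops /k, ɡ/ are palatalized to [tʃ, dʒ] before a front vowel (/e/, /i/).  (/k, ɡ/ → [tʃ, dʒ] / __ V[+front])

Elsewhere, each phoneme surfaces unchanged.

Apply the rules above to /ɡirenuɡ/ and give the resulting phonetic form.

[dʒiɾẽnuɡ]

/ɡ/ meets the environment for rule 3 (before a front vowel) → [dʒ].
/i/ — between /ɡ/ and /r/; rule 1 does not apply here → [i].
/r/ meets the environment for rule 2 (between two vowels) → [ɾ].
Rule 1 applies to /e/ (between /r/ and /n/: before a nasal consonant) → [ẽ].
/n/ stays [n].
/u/ — between /n/ and /ɡ/; rule 1 does not apply here → [u].
/ɡ/ (word-final) is in the target of rule 3 but the environment (before a front vowel) is not met → [ɡ].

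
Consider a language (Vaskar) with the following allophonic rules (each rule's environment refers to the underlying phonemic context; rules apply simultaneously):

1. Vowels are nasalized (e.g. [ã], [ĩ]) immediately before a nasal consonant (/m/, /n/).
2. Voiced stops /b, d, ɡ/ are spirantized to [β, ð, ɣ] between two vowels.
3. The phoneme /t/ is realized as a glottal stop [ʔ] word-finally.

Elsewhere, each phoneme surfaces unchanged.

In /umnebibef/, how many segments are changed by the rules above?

Segments that undergo a rule: /u/ → [ũ] (rule 1); /b/ → [β] (rule 2); /b/ → [β] (rule 2).
All other segments surface unchanged.

3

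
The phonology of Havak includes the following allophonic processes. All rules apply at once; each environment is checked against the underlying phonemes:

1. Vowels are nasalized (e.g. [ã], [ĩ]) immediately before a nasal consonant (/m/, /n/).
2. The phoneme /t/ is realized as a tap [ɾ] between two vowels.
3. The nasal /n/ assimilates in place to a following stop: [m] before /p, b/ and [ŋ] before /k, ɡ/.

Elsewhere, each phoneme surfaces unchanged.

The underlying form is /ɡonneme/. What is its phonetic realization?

[ɡõnnẽme]

/ɡ/ stays [ɡ].
/o/ meets the environment for rule 1 (before a nasal consonant) → [õ].
/n/ (between /o/ and /n/) is in the target of rule 3 but the environment (before a labial or velar stop) is not met → [n].
/n/ (between /n/ and /e/) fails the environment for rule 3, so it stays [n].
Rule 1 applies to /e/ (between /n/ and /m/: before a nasal consonant) → [ẽ].
/m/ — not in any rule's target class → [m].
/e/ (word-final) is in the target of rule 1 but the environment (before a nasal consonant) is not met → [e].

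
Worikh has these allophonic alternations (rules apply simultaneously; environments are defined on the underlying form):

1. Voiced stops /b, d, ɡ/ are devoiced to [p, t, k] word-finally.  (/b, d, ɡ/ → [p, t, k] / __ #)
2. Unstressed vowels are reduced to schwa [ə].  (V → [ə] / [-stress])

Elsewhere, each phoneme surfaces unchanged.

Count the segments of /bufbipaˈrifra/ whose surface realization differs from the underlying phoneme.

4

Segments that undergo a rule: /u/ → [ə] (rule 2); /i/ → [ə] (rule 2); /a/ → [ə] (rule 2); /a/ → [ə] (rule 2).
All other segments surface unchanged.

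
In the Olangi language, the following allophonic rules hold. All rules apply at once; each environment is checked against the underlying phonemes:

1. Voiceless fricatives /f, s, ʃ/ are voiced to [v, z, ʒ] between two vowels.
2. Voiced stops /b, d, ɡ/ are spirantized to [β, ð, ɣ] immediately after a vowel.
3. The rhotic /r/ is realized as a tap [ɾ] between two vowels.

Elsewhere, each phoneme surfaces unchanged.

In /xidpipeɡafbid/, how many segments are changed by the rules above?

3

Segments that undergo a rule: /d/ → [ð] (rule 2); /ɡ/ → [ɣ] (rule 2); /d/ → [ð] (rule 2).
All other segments surface unchanged.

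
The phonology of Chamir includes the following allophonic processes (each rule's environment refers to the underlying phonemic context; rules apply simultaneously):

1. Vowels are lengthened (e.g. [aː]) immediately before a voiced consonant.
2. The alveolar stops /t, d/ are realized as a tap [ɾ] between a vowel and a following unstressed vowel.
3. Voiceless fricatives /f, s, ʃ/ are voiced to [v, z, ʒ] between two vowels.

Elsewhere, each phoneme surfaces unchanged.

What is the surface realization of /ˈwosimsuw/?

/w/ stays [w].
/o/ (between /w/ and /s/) is in the target of rule 1 but the environment (before a voiced consonant) is not met → [o].
/s/ — between /o/ and /i/, between two vowels — surfaces as [z] (rule 3).
/i/ — between /s/ and /m/, before a voiced consonant — surfaces as [iː] (rule 1).
/m/ — not in any rule's target class → [m].
/s/ — between /m/ and /u/; rule 3 does not apply here → [s].
/u/ — between /s/ and /w/, before a voiced consonant — surfaces as [uː] (rule 1).
/w/ (word-final): no rule targets it → [w].

[ˈwoziːmsuːw]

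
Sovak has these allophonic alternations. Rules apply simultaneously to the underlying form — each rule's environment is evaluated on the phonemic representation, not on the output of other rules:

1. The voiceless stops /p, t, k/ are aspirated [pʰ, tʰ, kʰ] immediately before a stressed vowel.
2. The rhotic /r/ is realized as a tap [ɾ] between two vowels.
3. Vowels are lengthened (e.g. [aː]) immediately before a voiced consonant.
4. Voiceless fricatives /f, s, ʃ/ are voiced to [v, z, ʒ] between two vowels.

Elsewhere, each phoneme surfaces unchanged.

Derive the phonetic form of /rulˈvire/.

/r/ (word-initial): rule 2 targets it, but not between two vowels → unchanged [r].
Rule 3 applies to /u/ (between /r/ and /l/: before a voiced consonant) → [uː].
/l/ stays [l].
/v/ (between /l/ and /i/): no rule targets it → [v].
/i/ (between /v/ and /r/) occurs before a voiced consonant → [iː] by rule 3.
/r/ — between /i/ and /e/, between two vowels — surfaces as [ɾ] (rule 2).
/e/ (word-final) fails the environment for rule 3, so it stays [e].

[ruːlˈviːɾe]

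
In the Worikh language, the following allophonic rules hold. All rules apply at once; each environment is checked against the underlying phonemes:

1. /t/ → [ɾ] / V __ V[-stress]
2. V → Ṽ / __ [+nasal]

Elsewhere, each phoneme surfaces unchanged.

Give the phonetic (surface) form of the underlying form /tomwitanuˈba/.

/t/ (word-initial) is in the target of rule 1 but the environment (between a vowel and a following unstressed vowel) is not met → [t].
Rule 2 applies to /o/ (between /t/ and /m/: before a nasal consonant) → [õ].
/m/ stays [m].
/w/ (between /m/ and /i/) is unaffected → [w].
/i/ (between /w/ and /t/): rule 2 targets it, but not before a nasal consonant → unchanged [i].
/t/ — between /i/ and /a/, between a vowel and a following unstressed vowel — surfaces as [ɾ] (rule 1).
/a/ meets the environment for rule 2 (before a nasal consonant) → [ã].
/n/ (between /a/ and /u/): no rule targets it → [n].
/u/ (between /n/ and /b/) fails the environment for rule 2, so it stays [u].
/b/ — not in any rule's target class → [b].
/a/ — word-final; rule 2 does not apply here → [a].

[tõmwiɾãnuˈba]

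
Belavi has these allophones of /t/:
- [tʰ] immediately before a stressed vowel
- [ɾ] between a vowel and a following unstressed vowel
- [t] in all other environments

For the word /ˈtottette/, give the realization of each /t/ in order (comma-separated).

[tʰ], [t], [t], [t], [t]

Occurrence 1 (position 1): immediately before a stressed vowel → [tʰ].
Occurrence 2 (position 3): no conditioning environment matches → elsewhere allophone [t].
Occurrence 3 (position 4): no conditioning environment matches → elsewhere allophone [t].
Occurrence 4 (position 6): no conditioning environment matches → elsewhere allophone [t].
Occurrence 5 (position 7): no conditioning environment matches → elsewhere allophone [t].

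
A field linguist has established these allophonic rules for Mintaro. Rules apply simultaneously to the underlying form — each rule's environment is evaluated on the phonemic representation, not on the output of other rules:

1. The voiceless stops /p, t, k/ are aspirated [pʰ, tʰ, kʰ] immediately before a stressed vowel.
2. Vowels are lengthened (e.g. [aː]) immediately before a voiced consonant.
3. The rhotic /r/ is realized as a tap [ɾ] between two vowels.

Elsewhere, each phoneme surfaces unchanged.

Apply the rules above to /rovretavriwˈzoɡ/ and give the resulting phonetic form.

[roːvretaːvriːwˈzoːɡ]

/r/ — word-initial; rule 3 does not apply here → [r].
/o/ (between /r/ and /v/): before a voiced consonant, so rule 2 applies → [oː].
/r/ (between /v/ and /e/) fails the environment for rule 3, so it stays [r].
/e/ (between /r/ and /t/) fails the environment for rule 2, so it stays [e].
/t/ (between /e/ and /a/) is in the target of rule 1 but the environment (immediately before a stressed vowel) is not met → [t].
/a/ meets the environment for rule 2 (before a voiced consonant) → [aː].
/r/ (between /v/ and /i/) is in the target of rule 3 but the environment (between two vowels) is not met → [r].
/i/ (between /r/ and /w/) occurs before a voiced consonant → [iː] by rule 2.
/o/ meets the environment for rule 2 (before a voiced consonant) → [oː].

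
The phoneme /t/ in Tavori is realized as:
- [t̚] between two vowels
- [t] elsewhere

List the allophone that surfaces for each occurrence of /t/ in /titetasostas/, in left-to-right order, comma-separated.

Occurrence 1 (position 1): no conditioning environment matches → elsewhere allophone [t].
Occurrence 2 (position 3): between two vowels → [t̚].
Occurrence 3 (position 5): between two vowels → [t̚].
Occurrence 4 (position 10): no conditioning environment matches → elsewhere allophone [t].

[t], [t̚], [t̚], [t]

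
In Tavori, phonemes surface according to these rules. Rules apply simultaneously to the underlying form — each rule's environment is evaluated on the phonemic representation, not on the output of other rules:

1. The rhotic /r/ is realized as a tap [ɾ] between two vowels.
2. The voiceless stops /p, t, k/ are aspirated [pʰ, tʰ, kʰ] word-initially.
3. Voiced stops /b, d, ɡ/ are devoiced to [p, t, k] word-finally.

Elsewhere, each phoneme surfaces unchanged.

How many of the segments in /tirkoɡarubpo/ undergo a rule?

Segments that undergo a rule: /t/ → [tʰ] (rule 2); /r/ → [ɾ] (rule 1).
All other segments surface unchanged.

2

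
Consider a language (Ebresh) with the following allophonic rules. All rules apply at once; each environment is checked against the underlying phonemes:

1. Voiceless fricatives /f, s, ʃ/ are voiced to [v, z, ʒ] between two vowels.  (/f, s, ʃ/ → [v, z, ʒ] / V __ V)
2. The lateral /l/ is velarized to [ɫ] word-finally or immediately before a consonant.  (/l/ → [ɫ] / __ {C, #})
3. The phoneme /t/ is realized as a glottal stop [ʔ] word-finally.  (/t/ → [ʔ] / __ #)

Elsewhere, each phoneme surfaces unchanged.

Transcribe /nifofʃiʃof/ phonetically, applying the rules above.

[nivofʃiʒof]

/n/ (word-initial) is unaffected → [n].
/i/ (between /n/ and /f/): no rule targets it → [i].
/f/ (between /i/ and /o/): between two vowels, so rule 1 applies → [v].
/o/ (between /f/ and /f/) is unaffected → [o].
/f/ — between /o/ and /ʃ/; rule 1 does not apply here → [f].
/ʃ/ (between /f/ and /i/) is in the target of rule 1 but the environment (between two vowels) is not met → [ʃ].
/i/ (between /ʃ/ and /ʃ/) is unaffected → [i].
/ʃ/ (between /i/ and /o/): between two vowels, so rule 1 applies → [ʒ].
/o/ stays [o].
/f/ — word-final; rule 1 does not apply here → [f].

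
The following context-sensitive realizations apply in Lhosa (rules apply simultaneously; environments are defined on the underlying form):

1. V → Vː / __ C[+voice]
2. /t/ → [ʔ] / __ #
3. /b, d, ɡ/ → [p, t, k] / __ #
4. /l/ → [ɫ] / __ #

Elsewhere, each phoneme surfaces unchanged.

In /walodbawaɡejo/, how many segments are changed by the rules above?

5

Segments that undergo a rule: /a/ → [aː] (rule 1); /o/ → [oː] (rule 1); /a/ → [aː] (rule 1); /a/ → [aː] (rule 1); /e/ → [eː] (rule 1).
All other segments surface unchanged.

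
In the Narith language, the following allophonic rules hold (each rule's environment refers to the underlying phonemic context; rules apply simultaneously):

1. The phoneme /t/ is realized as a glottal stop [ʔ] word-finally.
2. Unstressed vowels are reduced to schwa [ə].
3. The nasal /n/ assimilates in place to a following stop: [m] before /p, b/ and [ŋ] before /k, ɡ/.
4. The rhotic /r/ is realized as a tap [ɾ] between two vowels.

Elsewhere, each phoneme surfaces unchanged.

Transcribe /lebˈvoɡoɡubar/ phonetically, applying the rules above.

/l/ (word-initial) is unaffected → [l].
/e/ meets the environment for rule 2 (in an unstressed syllable) → [ə].
/b/ (between /e/ and /v/): no rule targets it → [b].
/v/ stays [v].
/o/ (between /v/ and /ɡ/) is in the target of rule 2 but the environment (in an unstressed syllable) is not met → [o].
/ɡ/ — not in any rule's target class → [ɡ].
/o/ — between /ɡ/ and /ɡ/, in an unstressed syllable — surfaces as [ə] (rule 2).
/ɡ/ stays [ɡ].
Rule 2 applies to /u/ (between /ɡ/ and /b/: in an unstressed syllable) → [ə].
/b/ (between /u/ and /a/): no rule targets it → [b].
/a/ — between /b/ and /r/, in an unstressed syllable — surfaces as [ə] (rule 2).
/r/ (word-final) is in the target of rule 4 but the environment (between two vowels) is not met → [r].

[ləbˈvoɡəɡəbər]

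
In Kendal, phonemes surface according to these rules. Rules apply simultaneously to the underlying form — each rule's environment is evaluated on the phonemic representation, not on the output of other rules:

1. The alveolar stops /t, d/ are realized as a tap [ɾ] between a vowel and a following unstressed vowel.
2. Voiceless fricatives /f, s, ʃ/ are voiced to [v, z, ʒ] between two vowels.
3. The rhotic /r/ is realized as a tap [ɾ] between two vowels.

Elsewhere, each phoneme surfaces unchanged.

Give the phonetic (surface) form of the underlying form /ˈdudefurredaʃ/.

/d/ — word-initial; rule 1 does not apply here → [d].
/u/ — not in any rule's target class → [u].
Rule 1 applies to /d/ (between /u/ and /e/: between a vowel and a following unstressed vowel) → [ɾ].
/e/ stays [e].
/f/ meets the environment for rule 2 (between two vowels) → [v].
/u/ (between /f/ and /r/) is unaffected → [u].
/r/ (between /u/ and /r/) fails the environment for rule 3, so it stays [r].
/r/ (between /r/ and /e/) is in the target of rule 3 but the environment (between two vowels) is not met → [r].
/e/ (between /r/ and /d/): no rule targets it → [e].
Rule 1 applies to /d/ (between /e/ and /a/: between a vowel and a following unstressed vowel) → [ɾ].
/a/ (between /d/ and /ʃ/) is unaffected → [a].
/ʃ/ (word-final) fails the environment for rule 2, so it stays [ʃ].

[ˈduɾevurreɾaʃ]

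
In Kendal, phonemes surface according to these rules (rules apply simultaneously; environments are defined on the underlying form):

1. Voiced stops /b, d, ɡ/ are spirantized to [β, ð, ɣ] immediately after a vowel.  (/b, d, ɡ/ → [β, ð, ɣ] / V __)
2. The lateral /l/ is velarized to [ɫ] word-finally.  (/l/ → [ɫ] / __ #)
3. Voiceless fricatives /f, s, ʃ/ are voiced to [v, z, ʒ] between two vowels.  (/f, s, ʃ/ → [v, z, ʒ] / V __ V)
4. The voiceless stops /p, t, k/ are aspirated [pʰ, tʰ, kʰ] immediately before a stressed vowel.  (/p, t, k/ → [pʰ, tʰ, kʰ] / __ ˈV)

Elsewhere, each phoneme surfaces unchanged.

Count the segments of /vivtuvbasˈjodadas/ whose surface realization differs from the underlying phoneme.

Segments that undergo a rule: /d/ → [ð] (rule 1); /d/ → [ð] (rule 1).
All other segments surface unchanged.

2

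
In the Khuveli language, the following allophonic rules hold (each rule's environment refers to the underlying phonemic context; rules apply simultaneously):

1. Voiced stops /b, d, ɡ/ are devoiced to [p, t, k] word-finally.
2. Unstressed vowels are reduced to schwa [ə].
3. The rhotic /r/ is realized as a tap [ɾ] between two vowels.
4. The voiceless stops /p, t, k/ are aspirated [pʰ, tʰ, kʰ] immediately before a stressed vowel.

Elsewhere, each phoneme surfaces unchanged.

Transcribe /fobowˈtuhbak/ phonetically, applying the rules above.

/f/ (word-initial): no rule targets it → [f].
/o/ (between /f/ and /b/) occurs in an unstressed syllable → [ə] by rule 2.
/b/ (between /o/ and /o/): rule 1 targets it, but not word-finally → unchanged [b].
/o/ (between /b/ and /w/): in an unstressed syllable, so rule 2 applies → [ə].
/w/ (between /o/ and /t/) is unaffected → [w].
Rule 4 applies to /t/ (between /w/ and /u/: immediately before a stressed vowel) → [tʰ].
/u/ (between /t/ and /h/) fails the environment for rule 2, so it stays [u].
/h/ — not in any rule's target class → [h].
/b/ (between /h/ and /a/) fails the environment for rule 1, so it stays [b].
/a/ (between /b/ and /k/) occurs in an unstressed syllable → [ə] by rule 2.
/k/ (word-final): rule 4 targets it, but not immediately before a stressed vowel → unchanged [k].

[fəbəwˈtʰuhbək]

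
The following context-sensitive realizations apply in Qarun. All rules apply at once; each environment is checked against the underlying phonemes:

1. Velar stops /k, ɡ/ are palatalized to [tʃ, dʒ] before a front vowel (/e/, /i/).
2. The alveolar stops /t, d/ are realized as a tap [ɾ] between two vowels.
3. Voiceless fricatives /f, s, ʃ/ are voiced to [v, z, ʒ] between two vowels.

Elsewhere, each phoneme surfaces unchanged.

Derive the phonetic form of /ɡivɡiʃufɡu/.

Rule 1 applies to /ɡ/ (word-initial: before a front vowel) → [dʒ].
/i/ (between /ɡ/ and /v/): no rule targets it → [i].
/v/ (between /i/ and /ɡ/): no rule targets it → [v].
Rule 1 applies to /ɡ/ (between /v/ and /i/: before a front vowel) → [dʒ].
/i/ stays [i].
Rule 3 applies to /ʃ/ (between /i/ and /u/: between two vowels) → [ʒ].
/u/ stays [u].
/f/ (between /u/ and /ɡ/) is in the target of rule 3 but the environment (between two vowels) is not met → [f].
/ɡ/ (between /f/ and /u/) fails the environment for rule 1, so it stays [ɡ].
/u/ (word-final): no rule targets it → [u].

[dʒivdʒiʒufɡu]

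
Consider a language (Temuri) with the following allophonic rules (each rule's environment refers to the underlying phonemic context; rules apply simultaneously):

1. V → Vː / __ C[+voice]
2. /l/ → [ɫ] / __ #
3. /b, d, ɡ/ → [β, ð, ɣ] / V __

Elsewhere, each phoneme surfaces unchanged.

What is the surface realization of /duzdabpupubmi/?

[duːzdaːβpupuːβmi]

/d/ (word-initial): rule 3 targets it, but not immediately after a vowel → unchanged [d].
/u/ (between /d/ and /z/) occurs before a voiced consonant → [uː] by rule 1.
/z/ (between /u/ and /d/) is unaffected → [z].
/d/ — between /z/ and /a/; rule 3 does not apply here → [d].
/a/ (between /d/ and /b/) occurs before a voiced consonant → [aː] by rule 1.
/b/ (between /a/ and /p/): immediately after a vowel, so rule 3 applies → [β].
/p/ stays [p].
/u/ (between /p/ and /p/) is in the target of rule 1 but the environment (before a voiced consonant) is not met → [u].
/p/ (between /u/ and /u/): no rule targets it → [p].
/u/ (between /p/ and /b/): before a voiced consonant, so rule 1 applies → [uː].
Rule 3 applies to /b/ (between /u/ and /m/: immediately after a vowel) → [β].
/m/ stays [m].
/i/ (word-final) is in the target of rule 1 but the environment (before a voiced consonant) is not met → [i].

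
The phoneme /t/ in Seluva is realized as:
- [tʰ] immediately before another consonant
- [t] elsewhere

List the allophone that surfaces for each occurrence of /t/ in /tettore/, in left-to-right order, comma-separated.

Occurrence 1 (position 1): no conditioning environment matches → elsewhere allophone [t].
Occurrence 2 (position 3): immediately before another consonant → [tʰ].
Occurrence 3 (position 4): no conditioning environment matches → elsewhere allophone [t].

[t], [tʰ], [t]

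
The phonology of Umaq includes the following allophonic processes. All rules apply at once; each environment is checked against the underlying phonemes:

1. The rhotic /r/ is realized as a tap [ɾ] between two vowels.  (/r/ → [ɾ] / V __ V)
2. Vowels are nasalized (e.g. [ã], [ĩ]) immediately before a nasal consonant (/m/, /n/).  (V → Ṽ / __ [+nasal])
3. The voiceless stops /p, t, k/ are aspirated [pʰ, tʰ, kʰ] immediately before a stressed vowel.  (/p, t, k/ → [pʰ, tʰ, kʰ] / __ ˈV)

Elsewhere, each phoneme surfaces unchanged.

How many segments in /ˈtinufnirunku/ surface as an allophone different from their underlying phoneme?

4

Segments that undergo a rule: /t/ → [tʰ] (rule 3); /i/ → [ĩ] (rule 2); /r/ → [ɾ] (rule 1); /u/ → [ũ] (rule 2).
All other segments surface unchanged.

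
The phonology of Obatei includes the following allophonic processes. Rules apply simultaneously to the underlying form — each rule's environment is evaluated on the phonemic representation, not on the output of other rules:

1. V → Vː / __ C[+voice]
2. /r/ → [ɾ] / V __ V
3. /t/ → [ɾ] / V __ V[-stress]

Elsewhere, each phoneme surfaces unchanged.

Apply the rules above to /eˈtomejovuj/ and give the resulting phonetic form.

[eˈtoːmeːjoːvuːj]

/e/ (word-initial): rule 1 targets it, but not before a voiced consonant → unchanged [e].
/t/ (between /e/ and /o/) is in the target of rule 3 but the environment (between a vowel and a following unstressed vowel) is not met → [t].
/o/ (between /t/ and /m/): before a voiced consonant, so rule 1 applies → [oː].
/m/ (between /o/ and /e/): no rule targets it → [m].
/e/ (between /m/ and /j/) occurs before a voiced consonant → [eː] by rule 1.
/j/ (between /e/ and /o/): no rule targets it → [j].
/o/ — between /j/ and /v/, before a voiced consonant — surfaces as [oː] (rule 1).
/v/ — not in any rule's target class → [v].
/u/ — between /v/ and /j/, before a voiced consonant — surfaces as [uː] (rule 1).
/j/ (word-final): no rule targets it → [j].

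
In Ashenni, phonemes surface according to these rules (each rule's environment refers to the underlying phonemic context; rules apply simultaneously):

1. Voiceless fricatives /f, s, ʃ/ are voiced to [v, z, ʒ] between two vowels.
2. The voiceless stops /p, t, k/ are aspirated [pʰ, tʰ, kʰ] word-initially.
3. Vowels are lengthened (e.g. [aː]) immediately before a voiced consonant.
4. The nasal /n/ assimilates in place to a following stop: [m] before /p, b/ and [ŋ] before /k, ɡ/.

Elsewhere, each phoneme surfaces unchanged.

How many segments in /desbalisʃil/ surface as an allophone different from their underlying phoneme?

Segments that undergo a rule: /a/ → [aː] (rule 3); /i/ → [iː] (rule 3).
All other segments surface unchanged.

2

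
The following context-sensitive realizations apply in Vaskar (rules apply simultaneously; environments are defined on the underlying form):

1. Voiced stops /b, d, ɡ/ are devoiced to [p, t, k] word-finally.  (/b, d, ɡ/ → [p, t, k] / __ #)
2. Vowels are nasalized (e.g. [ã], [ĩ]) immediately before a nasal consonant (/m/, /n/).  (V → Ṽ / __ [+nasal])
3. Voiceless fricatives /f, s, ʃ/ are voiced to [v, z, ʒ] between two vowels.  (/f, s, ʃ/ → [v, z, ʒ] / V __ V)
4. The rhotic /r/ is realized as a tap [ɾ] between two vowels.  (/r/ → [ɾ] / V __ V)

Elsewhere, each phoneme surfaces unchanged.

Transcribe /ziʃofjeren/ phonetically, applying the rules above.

[ziʒofjeɾẽn]

/z/ — not in any rule's target class → [z].
/i/ (between /z/ and /ʃ/): rule 2 targets it, but not before a nasal consonant → unchanged [i].
/ʃ/ — between /i/ and /o/, between two vowels — surfaces as [ʒ] (rule 3).
/o/ (between /ʃ/ and /f/): rule 2 targets it, but not before a nasal consonant → unchanged [o].
/f/ (between /o/ and /j/) is in the target of rule 3 but the environment (between two vowels) is not met → [f].
/j/ stays [j].
/e/ (between /j/ and /r/): rule 2 targets it, but not before a nasal consonant → unchanged [e].
/r/ (between /e/ and /e/) occurs between two vowels → [ɾ] by rule 4.
Rule 2 applies to /e/ (between /r/ and /n/: before a nasal consonant) → [ẽ].
/n/ — not in any rule's target class → [n].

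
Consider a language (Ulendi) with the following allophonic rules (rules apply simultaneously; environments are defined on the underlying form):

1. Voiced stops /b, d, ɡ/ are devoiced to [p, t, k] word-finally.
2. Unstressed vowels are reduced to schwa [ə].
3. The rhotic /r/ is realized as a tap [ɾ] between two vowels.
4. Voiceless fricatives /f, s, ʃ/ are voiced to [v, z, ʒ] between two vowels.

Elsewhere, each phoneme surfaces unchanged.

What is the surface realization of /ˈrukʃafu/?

/r/ (word-initial) fails the environment for rule 3, so it stays [r].
/u/ (between /r/ and /k/) fails the environment for rule 2, so it stays [u].
/k/ stays [k].
/ʃ/ (between /k/ and /a/) fails the environment for rule 4, so it stays [ʃ].
/a/ — between /ʃ/ and /f/, in an unstressed syllable — surfaces as [ə] (rule 2).
Rule 4 applies to /f/ (between /a/ and /u/: between two vowels) → [v].
/u/ (word-final) occurs in an unstressed syllable → [ə] by rule 2.

[ˈrukʃəvə]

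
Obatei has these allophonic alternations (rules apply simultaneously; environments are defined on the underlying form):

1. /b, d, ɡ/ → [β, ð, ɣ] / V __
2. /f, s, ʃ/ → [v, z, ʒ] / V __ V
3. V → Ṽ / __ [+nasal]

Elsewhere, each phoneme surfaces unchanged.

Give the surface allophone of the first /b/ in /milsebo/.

Rule 1 applies to /b/ (between /e/ and /o/: immediately after a vowel) → [β].

[β]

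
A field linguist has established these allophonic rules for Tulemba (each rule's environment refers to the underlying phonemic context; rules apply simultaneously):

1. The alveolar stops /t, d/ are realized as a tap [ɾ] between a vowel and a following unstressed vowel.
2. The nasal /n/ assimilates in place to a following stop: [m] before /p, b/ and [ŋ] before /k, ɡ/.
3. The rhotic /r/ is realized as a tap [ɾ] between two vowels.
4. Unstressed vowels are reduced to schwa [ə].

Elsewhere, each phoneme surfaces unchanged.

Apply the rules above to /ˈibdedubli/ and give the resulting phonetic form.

[ˈibdəɾəblə]

/i/ (word-initial): rule 4 targets it, but not in an unstressed syllable → unchanged [i].
/b/ (between /i/ and /d/): no rule targets it → [b].
/d/ (between /b/ and /e/) fails the environment for rule 1, so it stays [d].
/e/ meets the environment for rule 4 (in an unstressed syllable) → [ə].
Rule 1 applies to /d/ (between /e/ and /u/: between a vowel and a following unstressed vowel) → [ɾ].
Rule 4 applies to /u/ (between /d/ and /b/: in an unstressed syllable) → [ə].
/b/ (between /u/ and /l/): no rule targets it → [b].
/l/ — not in any rule's target class → [l].
/i/ (word-final): in an unstressed syllable, so rule 4 applies → [ə].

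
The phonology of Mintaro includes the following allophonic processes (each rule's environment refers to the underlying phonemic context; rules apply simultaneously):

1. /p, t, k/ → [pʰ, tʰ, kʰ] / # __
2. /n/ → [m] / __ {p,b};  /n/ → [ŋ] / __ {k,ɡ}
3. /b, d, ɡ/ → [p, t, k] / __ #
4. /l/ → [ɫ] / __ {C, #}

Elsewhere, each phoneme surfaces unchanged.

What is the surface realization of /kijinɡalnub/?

/k/ meets the environment for rule 1 (word-initially) → [kʰ].
/i/ — not in any rule's target class → [i].
/j/ stays [j].
/i/ (between /j/ and /n/) is unaffected → [i].
/n/ — between /i/ and /ɡ/, before a labial or velar stop — surfaces as [ŋ] (rule 2).
/ɡ/ (between /n/ and /a/) is in the target of rule 3 but the environment (word-finally) is not met → [ɡ].
/a/ — not in any rule's target class → [a].
/l/ meets the environment for rule 4 (word-finally or immediately before a consonant) → [ɫ].
/n/ — between /l/ and /u/; rule 2 does not apply here → [n].
/u/ (between /n/ and /b/) is unaffected → [u].
/b/ meets the environment for rule 3 (word-finally) → [p].

[kʰijiŋɡaɫnup]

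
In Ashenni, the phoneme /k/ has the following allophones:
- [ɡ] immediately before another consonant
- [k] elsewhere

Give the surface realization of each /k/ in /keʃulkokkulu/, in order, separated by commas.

[k], [k], [ɡ], [k]

Occurrence 1 (position 1): no conditioning environment matches → elsewhere allophone [k].
Occurrence 2 (position 6): no conditioning environment matches → elsewhere allophone [k].
Occurrence 3 (position 8): immediately before another consonant → [ɡ].
Occurrence 4 (position 9): no conditioning environment matches → elsewhere allophone [k].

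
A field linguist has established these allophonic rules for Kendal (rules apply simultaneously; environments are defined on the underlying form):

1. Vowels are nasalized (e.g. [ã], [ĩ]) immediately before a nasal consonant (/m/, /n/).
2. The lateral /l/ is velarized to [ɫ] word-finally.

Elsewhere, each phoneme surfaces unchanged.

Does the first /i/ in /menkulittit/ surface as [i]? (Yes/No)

/i/ (between /l/ and /t/) fails the environment for rule 1, so it stays [i].
The actual realization is [i], which matches [i].

Yes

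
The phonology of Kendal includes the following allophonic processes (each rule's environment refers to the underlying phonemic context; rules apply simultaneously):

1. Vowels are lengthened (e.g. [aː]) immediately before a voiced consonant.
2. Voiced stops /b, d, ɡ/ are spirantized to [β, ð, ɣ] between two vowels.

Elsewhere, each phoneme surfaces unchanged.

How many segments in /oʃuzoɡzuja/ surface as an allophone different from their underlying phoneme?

3

Segments that undergo a rule: /u/ → [uː] (rule 1); /o/ → [oː] (rule 1); /u/ → [uː] (rule 1).
All other segments surface unchanged.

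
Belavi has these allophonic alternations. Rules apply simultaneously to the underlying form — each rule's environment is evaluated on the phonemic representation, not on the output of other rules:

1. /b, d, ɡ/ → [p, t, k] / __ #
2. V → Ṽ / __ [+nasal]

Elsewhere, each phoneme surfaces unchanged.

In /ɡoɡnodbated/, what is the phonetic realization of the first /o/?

/o/ (between /ɡ/ and /ɡ/) is in the target of rule 2 but the environment (before a nasal consonant) is not met → [o].

[o]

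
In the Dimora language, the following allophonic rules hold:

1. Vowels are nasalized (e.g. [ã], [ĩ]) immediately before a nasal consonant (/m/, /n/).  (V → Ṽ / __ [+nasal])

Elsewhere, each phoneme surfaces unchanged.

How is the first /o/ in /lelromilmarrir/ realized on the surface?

/o/ — between /r/ and /m/, before a nasal consonant — surfaces as [õ] (rule 1).

[õ]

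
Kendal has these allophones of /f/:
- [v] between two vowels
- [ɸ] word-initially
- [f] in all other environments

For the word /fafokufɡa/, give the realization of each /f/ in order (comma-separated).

[ɸ], [v], [f]

Occurrence 1 (position 1): word-initially → [ɸ].
Occurrence 2 (position 3): between two vowels → [v].
Occurrence 3 (position 7): no conditioning environment matches → elsewhere allophone [f].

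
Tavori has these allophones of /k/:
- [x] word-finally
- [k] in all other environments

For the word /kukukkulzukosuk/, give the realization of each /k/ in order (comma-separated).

Occurrence 1 (position 1): no conditioning environment matches → elsewhere allophone [k].
Occurrence 2 (position 3): no conditioning environment matches → elsewhere allophone [k].
Occurrence 3 (position 5): no conditioning environment matches → elsewhere allophone [k].
Occurrence 4 (position 6): no conditioning environment matches → elsewhere allophone [k].
Occurrence 5 (position 11): no conditioning environment matches → elsewhere allophone [k].
Occurrence 6 (position 15): word-finally → [x].

[k], [k], [k], [k], [k], [x]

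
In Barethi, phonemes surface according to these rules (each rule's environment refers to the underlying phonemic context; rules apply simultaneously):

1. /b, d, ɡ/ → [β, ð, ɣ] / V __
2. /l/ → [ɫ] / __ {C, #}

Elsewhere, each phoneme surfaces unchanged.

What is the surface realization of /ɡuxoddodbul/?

[ɡuxoðdoðbuɫ]

/ɡ/ (word-initial) is in the target of rule 1 but the environment (immediately after a vowel) is not met → [ɡ].
/u/ stays [u].
/x/ (between /u/ and /o/) is unaffected → [x].
/o/ (between /x/ and /d/) is unaffected → [o].
/d/ — between /o/ and /d/, immediately after a vowel — surfaces as [ð] (rule 1).
/d/ (between /d/ and /o/) fails the environment for rule 1, so it stays [d].
/o/ stays [o].
/d/ — between /o/ and /b/, immediately after a vowel — surfaces as [ð] (rule 1).
/b/ — between /d/ and /u/; rule 1 does not apply here → [b].
/u/ — not in any rule's target class → [u].
/l/ (word-final) occurs word-finally or immediately before a consonant → [ɫ] by rule 2.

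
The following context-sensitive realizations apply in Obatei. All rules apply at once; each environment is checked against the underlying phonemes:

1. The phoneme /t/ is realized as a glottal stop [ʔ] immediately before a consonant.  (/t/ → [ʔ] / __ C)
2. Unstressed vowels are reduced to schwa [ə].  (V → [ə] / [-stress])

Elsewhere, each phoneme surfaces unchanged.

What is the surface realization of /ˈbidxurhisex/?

[ˈbidxərhəsəx]

/b/ (word-initial): no rule targets it → [b].
/i/ (between /b/ and /d/): rule 2 targets it, but not in an unstressed syllable → unchanged [i].
/d/ — not in any rule's target class → [d].
/x/ stays [x].
/u/ meets the environment for rule 2 (in an unstressed syllable) → [ə].
/r/ stays [r].
/h/ — not in any rule's target class → [h].
/i/ (between /h/ and /s/): in an unstressed syllable, so rule 2 applies → [ə].
/s/ — not in any rule's target class → [s].
/e/ meets the environment for rule 2 (in an unstressed syllable) → [ə].
/x/ — not in any rule's target class → [x].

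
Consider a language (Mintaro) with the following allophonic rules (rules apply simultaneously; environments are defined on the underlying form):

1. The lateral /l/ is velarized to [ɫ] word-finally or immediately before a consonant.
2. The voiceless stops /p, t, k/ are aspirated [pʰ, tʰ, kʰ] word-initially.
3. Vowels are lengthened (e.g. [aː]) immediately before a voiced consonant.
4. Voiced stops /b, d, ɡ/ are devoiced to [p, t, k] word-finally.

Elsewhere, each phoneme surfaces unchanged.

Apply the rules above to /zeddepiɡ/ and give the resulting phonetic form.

/z/ (word-initial): no rule targets it → [z].
/e/ (between /z/ and /d/) occurs before a voiced consonant → [eː] by rule 3.
/d/ (between /e/ and /d/): rule 4 targets it, but not word-finally → unchanged [d].
/d/ — between /d/ and /e/; rule 4 does not apply here → [d].
/e/ (between /d/ and /p/) is in the target of rule 3 but the environment (before a voiced consonant) is not met → [e].
/p/ — between /e/ and /i/; rule 2 does not apply here → [p].
/i/ (between /p/ and /ɡ/) occurs before a voiced consonant → [iː] by rule 3.
/ɡ/ (word-final) occurs word-finally → [k] by rule 4.

[zeːddepiːk]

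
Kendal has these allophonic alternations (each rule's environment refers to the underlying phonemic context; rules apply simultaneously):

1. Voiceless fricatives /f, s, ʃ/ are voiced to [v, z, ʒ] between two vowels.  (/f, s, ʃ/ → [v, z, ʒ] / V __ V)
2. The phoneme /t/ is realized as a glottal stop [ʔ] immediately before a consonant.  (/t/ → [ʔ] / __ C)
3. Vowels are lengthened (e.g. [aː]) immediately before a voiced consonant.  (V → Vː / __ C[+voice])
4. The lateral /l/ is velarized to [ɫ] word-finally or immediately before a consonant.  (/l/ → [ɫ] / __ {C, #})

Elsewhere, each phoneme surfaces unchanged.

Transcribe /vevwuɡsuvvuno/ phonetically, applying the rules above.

[veːvwuːɡsuːvvuːno]

/v/ (word-initial): no rule targets it → [v].
/e/ meets the environment for rule 3 (before a voiced consonant) → [eː].
/v/ — not in any rule's target class → [v].
/w/ stays [w].
/u/ (between /w/ and /ɡ/): before a voiced consonant, so rule 3 applies → [uː].
/ɡ/ — not in any rule's target class → [ɡ].
/s/ (between /ɡ/ and /u/): rule 1 targets it, but not between two vowels → unchanged [s].
/u/ (between /s/ and /v/) occurs before a voiced consonant → [uː] by rule 3.
/v/ (between /u/ and /v/) is unaffected → [v].
/v/ (between /v/ and /u/): no rule targets it → [v].
/u/ — between /v/ and /n/, before a voiced consonant — surfaces as [uː] (rule 3).
/n/ (between /u/ and /o/): no rule targets it → [n].
/o/ (word-final) fails the environment for rule 3, so it stays [o].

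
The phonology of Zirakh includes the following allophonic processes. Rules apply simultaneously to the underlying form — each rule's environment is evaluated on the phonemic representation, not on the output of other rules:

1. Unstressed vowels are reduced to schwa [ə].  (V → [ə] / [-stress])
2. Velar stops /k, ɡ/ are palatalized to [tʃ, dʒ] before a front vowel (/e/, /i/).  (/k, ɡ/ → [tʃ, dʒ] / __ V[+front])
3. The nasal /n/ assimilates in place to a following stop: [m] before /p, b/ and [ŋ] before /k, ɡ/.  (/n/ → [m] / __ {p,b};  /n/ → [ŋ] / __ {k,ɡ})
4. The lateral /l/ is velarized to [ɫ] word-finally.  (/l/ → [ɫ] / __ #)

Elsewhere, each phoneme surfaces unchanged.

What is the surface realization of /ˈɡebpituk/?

/ɡ/ (word-initial) occurs before a front vowel → [dʒ] by rule 2.
/e/ (between /ɡ/ and /b/) fails the environment for rule 1, so it stays [e].
/b/ stays [b].
/p/ (between /b/ and /i/): no rule targets it → [p].
Rule 1 applies to /i/ (between /p/ and /t/: in an unstressed syllable) → [ə].
/t/ (between /i/ and /u/): no rule targets it → [t].
/u/ — between /t/ and /k/, in an unstressed syllable — surfaces as [ə] (rule 1).
/k/ (word-final) fails the environment for rule 2, so it stays [k].

[ˈdʒebpətək]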